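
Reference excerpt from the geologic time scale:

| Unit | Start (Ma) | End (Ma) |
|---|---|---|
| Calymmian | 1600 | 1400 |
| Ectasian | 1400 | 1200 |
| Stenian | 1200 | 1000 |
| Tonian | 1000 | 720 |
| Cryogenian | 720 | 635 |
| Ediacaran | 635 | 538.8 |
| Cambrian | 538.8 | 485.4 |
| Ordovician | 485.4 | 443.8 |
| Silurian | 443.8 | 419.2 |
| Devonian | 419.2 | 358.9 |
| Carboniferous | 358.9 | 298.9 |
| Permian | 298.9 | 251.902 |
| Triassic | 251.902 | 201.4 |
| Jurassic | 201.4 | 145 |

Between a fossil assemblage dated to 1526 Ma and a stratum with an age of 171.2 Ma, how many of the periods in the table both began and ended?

12

The older date is 1526 Ma and the younger is 171.2 Ma.
Periods with start < 1526 and end > 171.2 Ma: Ectasian (1400–1200), Stenian (1200–1000), Tonian (1000–720), Cryogenian (720–635), Ediacaran (635–538.8), Cambrian (538.8–485.4), Ordovician (485.4–443.8), Silurian (443.8–419.2), Devonian (419.2–358.9), Carboniferous (358.9–298.9), Permian (298.9–251.902), Triassic (251.902–201.4).
That is 12 complete periods.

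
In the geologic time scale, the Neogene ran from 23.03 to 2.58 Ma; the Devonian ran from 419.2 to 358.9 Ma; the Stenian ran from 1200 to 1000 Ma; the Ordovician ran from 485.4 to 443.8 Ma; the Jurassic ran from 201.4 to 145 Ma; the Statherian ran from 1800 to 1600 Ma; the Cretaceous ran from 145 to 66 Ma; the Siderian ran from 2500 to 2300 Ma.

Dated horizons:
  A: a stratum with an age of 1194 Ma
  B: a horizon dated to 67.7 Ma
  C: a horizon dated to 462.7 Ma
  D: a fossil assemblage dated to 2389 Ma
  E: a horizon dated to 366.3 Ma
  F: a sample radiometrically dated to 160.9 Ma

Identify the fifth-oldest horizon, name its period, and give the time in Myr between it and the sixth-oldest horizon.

Larger Ma means older, so oldest first: D 2389 > A 1194 > C 462.7 > E 366.3 > F 160.9 > B 67.7.
Counting 5 along gives F (160.9 Ma); the excerpt puts that inside the Jurassic, 201.4–145 Ma.
Next in line is B (67.7 Ma), and 160.9 − 67.7 = 93.2 Myr.

F, in the Jurassic; 93.2 million years to B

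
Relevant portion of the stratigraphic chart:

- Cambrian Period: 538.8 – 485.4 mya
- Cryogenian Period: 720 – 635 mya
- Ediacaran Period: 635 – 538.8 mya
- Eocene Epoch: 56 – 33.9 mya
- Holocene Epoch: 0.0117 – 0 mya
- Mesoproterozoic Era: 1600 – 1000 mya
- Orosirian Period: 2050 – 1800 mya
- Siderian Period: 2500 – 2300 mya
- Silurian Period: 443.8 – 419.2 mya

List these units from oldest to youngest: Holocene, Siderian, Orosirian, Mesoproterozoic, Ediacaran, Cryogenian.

The oldest of these is Siderian (starts 2500 Ma) and the youngest is Holocene (ends 0 Ma).
In between, by decreasing start age: Orosirian (2050), Mesoproterozoic (1600), Cryogenian (720), Ediacaran (635).

Siderian, Orosirian, Mesoproterozoic, Cryogenian, Ediacaran, Holocene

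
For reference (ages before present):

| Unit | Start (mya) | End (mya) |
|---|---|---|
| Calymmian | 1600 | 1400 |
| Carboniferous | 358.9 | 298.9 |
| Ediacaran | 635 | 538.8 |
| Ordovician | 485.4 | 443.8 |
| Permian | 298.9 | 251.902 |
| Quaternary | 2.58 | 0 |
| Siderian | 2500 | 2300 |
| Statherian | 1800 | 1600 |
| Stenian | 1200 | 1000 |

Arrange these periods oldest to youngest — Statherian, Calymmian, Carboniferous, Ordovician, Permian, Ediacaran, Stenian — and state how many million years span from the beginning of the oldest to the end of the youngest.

Statherian → Calymmian → Stenian → Ediacaran → Ordovician → Carboniferous → Permian; total span 1548.098 Myr

Start ages (Ma): Statherian 1800, Calymmian 1600, Stenian 1200, Ediacaran 635, Ordovician 485.4, Carboniferous 358.9, Permian 298.9.
Ordered oldest to youngest: Statherian, Calymmian, Stenian, Ediacaran, Ordovician, Carboniferous, Permian.
Span = 1800 − 251.902 = 1548.098 Myr.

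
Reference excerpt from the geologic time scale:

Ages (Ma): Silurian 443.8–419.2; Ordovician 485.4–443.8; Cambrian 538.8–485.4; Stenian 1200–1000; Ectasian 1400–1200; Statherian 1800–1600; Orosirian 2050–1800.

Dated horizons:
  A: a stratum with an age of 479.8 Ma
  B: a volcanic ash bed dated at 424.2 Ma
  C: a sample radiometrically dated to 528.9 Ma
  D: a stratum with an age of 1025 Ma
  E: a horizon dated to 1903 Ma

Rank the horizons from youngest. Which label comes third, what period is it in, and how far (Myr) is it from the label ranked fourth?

Smaller Ma means younger, so youngest first: B 424.2 < A 479.8 < C 528.9 < D 1025 < E 1903.
Counting 3 along gives C (528.9 Ma); the excerpt puts that inside the Cambrian, 538.8–485.4 Ma.
Next in line is D (1025 Ma), and 1025 − 528.9 = 496.1 Myr.

C, in the Cambrian; 496.1 million years to D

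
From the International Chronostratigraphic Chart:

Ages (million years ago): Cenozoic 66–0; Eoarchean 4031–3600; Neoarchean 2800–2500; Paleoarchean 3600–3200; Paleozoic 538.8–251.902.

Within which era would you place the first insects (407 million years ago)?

Paleozoic

407 Ma lies between 538.8 and 251.902 Ma, so it falls in the Paleozoic.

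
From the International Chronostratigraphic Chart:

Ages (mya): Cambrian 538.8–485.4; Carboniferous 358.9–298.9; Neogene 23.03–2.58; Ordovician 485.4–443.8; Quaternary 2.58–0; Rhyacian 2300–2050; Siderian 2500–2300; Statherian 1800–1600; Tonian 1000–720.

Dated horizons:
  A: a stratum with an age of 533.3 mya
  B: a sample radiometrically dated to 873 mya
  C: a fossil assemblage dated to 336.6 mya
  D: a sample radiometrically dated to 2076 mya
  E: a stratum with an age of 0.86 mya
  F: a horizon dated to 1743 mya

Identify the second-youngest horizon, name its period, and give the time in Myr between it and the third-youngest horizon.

C, in the Carboniferous; 196.7 million years to A

Sorted youngest-first by Ma: E (0.86), C (336.6), A (533.3), B (873), F (1743), D (2076).
The second youngest is C at 336.6 Ma, which lies in 358.9–298.9 Ma: the Carboniferous.
The third youngest is A at 533.3 Ma; separation = |336.6 − 533.3| = 196.7 Myr.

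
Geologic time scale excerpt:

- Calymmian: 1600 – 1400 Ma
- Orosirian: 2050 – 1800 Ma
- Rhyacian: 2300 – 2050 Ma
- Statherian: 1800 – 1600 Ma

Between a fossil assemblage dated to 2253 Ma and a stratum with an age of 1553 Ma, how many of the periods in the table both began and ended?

The older date is 2253 Ma and the younger is 1553 Ma.
Periods with start < 2253 and end > 1553 Ma: Orosirian (2050–1800), Statherian (1800–1600).
That is 2 complete periods.

2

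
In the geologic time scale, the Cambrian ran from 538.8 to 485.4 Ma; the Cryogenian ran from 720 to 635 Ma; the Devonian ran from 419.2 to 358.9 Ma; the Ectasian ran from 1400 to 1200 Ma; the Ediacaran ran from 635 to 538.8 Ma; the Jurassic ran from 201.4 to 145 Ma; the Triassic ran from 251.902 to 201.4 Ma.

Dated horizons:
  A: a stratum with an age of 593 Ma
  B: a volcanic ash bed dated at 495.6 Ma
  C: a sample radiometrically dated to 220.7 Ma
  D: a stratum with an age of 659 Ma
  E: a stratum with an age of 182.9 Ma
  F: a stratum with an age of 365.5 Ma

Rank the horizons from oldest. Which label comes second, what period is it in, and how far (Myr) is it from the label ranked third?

A, in the Ediacaran; 97.4 million years to B

Sorted oldest-first by Ma: D (659), A (593), B (495.6), F (365.5), C (220.7), E (182.9).
The second oldest is A at 593 Ma, which lies in 635–538.8 Ma: the Ediacaran.
The third oldest is B at 495.6 Ma; separation = |593 − 495.6| = 97.4 Myr.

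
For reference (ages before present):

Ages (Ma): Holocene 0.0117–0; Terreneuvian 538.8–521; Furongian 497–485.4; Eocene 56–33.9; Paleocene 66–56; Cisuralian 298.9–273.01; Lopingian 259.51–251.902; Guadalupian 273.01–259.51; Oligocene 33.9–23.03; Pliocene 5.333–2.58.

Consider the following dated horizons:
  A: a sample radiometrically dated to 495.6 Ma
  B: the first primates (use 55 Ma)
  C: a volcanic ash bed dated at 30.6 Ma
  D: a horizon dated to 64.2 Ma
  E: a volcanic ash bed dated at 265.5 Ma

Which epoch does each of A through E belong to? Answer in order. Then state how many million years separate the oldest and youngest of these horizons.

A — Furongian; B — Eocene; C — Oligocene; D — Paleocene; E — Guadalupian; span 465 million years

Match each age against the start–end ranges in the excerpt: A = 495.6 Ma → Furongian (497–485.4); B = 55 Ma → Eocene (56–33.9); C = 30.6 Ma → Oligocene (33.9–23.03); D = 64.2 Ma → Paleocene (66–56); E = 265.5 Ma → Guadalupian (273.01–259.51).
The largest age is 495.6 Ma and the smallest is 30.6 Ma; their difference is 465 Myr.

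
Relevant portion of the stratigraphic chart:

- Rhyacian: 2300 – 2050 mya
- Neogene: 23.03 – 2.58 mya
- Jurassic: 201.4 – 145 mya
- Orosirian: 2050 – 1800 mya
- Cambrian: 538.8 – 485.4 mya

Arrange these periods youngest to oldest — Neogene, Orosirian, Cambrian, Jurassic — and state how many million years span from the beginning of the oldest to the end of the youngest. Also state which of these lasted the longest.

Neogene, Jurassic, Cambrian, Orosirian; total span 2047.42 Myr; longest is Orosirian

Start ages (Ma): Orosirian 2050, Cambrian 538.8, Jurassic 201.4, Neogene 23.03.
Ordered youngest to oldest: Neogene, Jurassic, Cambrian, Orosirian.
Span = 2050 − 2.58 = 2047.42 Myr.
Durations: Orosirian 250, Neogene 20.45, Cambrian 53.4, Jurassic 56.4 → longest is Orosirian (250 Myr).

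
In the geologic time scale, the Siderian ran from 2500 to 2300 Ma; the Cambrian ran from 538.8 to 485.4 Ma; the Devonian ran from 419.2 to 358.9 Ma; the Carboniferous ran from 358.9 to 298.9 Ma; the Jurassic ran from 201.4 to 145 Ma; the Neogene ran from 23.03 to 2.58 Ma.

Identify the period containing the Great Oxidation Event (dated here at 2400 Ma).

2400 Ma lies between 2500 and 2300 Ma, so it falls in the Siderian.

Siderian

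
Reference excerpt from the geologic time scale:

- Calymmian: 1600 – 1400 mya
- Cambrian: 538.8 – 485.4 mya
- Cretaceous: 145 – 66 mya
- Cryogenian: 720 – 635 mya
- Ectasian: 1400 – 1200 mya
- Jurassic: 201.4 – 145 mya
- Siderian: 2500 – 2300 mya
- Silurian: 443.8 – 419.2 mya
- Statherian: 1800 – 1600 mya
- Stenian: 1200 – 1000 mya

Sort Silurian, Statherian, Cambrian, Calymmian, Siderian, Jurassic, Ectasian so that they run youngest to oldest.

Sorting by start age (ascending Ma, since larger Ma = older): Jurassic began 201.4, Silurian began 443.8, Cambrian began 538.8, Ectasian began 1400, Calymmian began 1600, Statherian began 1800, Siderian began 2500.

Jurassic, then Silurian, then Cambrian, then Ectasian, then Calymmian, then Statherian, then Siderian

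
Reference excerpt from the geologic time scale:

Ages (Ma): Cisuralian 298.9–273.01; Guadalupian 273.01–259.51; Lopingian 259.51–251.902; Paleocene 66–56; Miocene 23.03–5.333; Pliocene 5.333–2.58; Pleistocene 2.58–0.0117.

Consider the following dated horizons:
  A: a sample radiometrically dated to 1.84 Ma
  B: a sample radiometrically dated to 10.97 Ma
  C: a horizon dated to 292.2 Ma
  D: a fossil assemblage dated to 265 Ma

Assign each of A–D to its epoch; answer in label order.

A — Pleistocene; B — Miocene; C — Cisuralian; D — Guadalupian

A: 1.84 Ma lies in 2.58–0.0117 Ma, so Pleistocene.
B: 10.97 Ma lies in 23.03–5.333 Ma, so Miocene.
C: 292.2 Ma lies in 298.9–273.01 Ma, so Cisuralian.
D: 265 Ma lies in 273.01–259.51 Ma, so Guadalupian.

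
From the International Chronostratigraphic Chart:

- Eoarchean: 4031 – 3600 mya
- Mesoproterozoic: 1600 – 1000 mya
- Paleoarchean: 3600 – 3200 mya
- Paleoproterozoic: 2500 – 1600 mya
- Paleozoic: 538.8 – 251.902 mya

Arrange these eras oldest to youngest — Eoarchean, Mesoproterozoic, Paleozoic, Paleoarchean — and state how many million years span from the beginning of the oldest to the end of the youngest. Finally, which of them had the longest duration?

From the excerpt: Eoarchean 4031–3600; Mesoproterozoic 1600–1000; Paleozoic 538.8–251.902; Paleoarchean 3600–3200 (Ma).
Larger Ma is earlier, so the oldest is Eoarchean and the youngest is Paleozoic; oldest to youngest: Eoarchean, Paleoarchean, Mesoproterozoic, Paleozoic.
Oldest start 4031 minus youngest end 251.902 gives 3779.098 Myr overall.
Individual lengths (start − end): Eoarchean 431; Mesoproterozoic 600; Paleozoic 286.898; Paleoarchean 400. The largest is Mesoproterozoic at 600 Myr.

Eoarchean, Paleoarchean, Mesoproterozoic, Paleozoic; total span 3779.098 Myr; longest is Mesoproterozoic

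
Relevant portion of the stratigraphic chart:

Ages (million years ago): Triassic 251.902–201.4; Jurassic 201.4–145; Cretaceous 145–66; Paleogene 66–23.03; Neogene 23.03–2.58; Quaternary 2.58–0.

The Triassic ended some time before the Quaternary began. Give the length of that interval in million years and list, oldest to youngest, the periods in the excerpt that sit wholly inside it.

198.82 million years; Jurassic, Cretaceous, Paleogene, Neogene

End of Triassic = 201.4 Ma; start of Quaternary = 2.58 Ma.
Gap = 201.4 − 2.58 = 198.82 Myr.
Periods wholly inside 201.4–2.58 Ma: Jurassic (201.4–145), Cretaceous (145–66), Paleogene (66–23.03), Neogene (23.03–2.58).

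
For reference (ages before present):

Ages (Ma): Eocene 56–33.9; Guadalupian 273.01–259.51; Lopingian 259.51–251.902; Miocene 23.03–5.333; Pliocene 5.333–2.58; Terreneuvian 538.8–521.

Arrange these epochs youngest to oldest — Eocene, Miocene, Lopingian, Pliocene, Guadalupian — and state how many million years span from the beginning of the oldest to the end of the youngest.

Start ages (Ma): Guadalupian 273.01, Lopingian 259.51, Eocene 56, Miocene 23.03, Pliocene 5.333.
Ordered youngest to oldest: Pliocene, Miocene, Eocene, Lopingian, Guadalupian.
Span = 273.01 − 2.58 = 270.43 Myr.

Pliocene, Miocene, Eocene, Lopingian, Guadalupian; total span 270.43 Myr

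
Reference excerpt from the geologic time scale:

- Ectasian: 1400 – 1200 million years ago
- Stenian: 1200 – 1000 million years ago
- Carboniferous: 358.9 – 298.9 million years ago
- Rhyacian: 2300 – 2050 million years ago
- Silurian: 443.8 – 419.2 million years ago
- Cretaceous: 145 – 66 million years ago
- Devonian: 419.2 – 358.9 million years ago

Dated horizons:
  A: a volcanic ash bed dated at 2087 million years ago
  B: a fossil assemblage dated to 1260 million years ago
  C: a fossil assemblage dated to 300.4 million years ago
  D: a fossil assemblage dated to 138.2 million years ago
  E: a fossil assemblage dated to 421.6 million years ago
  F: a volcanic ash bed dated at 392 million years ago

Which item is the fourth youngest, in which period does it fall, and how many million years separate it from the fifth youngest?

Sorted youngest-first by Ma: D (138.2), C (300.4), F (392), E (421.6), B (1260), A (2087).
The fourth youngest is E at 421.6 Ma, which lies in 443.8–419.2 Ma: the Silurian.
The fifth youngest is B at 1260 Ma; separation = |421.6 − 1260| = 838.4 Myr.

E, in the Silurian; 838.4 million years to B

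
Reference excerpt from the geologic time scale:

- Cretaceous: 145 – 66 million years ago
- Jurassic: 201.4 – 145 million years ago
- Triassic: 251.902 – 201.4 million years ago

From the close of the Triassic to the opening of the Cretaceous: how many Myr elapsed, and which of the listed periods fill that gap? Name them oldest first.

56.4 million years; Jurassic

The Triassic closes at 201.4 Ma and the Cretaceous opens at 145 Ma, so the interval is 201.4 − 145 = 56.4 Myr.
A period fits inside if it starts at or after 201.4 Ma and ends at or before 145 Ma; oldest first that gives Jurassic.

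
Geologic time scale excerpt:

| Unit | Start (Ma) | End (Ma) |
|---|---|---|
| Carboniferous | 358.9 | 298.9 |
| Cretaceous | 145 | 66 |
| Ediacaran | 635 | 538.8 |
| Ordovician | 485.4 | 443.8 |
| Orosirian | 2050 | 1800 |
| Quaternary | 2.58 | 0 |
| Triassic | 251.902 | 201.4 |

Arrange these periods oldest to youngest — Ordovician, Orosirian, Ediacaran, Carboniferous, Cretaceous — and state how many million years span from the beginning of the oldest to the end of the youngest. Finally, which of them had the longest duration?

Orosirian → Ediacaran → Ordovician → Carboniferous → Cretaceous; total span 1984 Myr; longest is Orosirian

Start ages (Ma): Orosirian 2050, Ediacaran 635, Ordovician 485.4, Carboniferous 358.9, Cretaceous 145.
Ordered oldest to youngest: Orosirian, Ediacaran, Ordovician, Carboniferous, Cretaceous.
Span = 2050 − 66 = 1984 Myr.
Durations: Carboniferous 60, Orosirian 250, Ordovician 41.6, Cretaceous 79, Ediacaran 96.2 → longest is Orosirian (250 Myr).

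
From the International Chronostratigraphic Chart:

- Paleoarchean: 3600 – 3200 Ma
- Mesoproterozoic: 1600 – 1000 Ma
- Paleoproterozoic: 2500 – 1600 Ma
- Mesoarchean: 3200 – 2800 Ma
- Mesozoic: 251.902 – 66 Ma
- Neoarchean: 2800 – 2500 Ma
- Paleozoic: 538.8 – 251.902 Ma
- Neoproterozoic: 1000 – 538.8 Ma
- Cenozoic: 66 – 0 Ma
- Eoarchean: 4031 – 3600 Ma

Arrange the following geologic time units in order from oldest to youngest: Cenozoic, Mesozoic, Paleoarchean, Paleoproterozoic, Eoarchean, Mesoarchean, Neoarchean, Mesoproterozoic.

Sorting by start age (descending Ma, since larger Ma = older): Eoarchean began 4031, Paleoarchean began 3600, Mesoarchean began 3200, Neoarchean began 2800, Paleoproterozoic began 2500, Mesoproterozoic began 1600, Mesozoic began 251.902, Cenozoic began 66.

Eoarchean, Paleoarchean, Mesoarchean, Neoarchean, Paleoproterozoic, Mesoproterozoic, Mesozoic, Cenozoic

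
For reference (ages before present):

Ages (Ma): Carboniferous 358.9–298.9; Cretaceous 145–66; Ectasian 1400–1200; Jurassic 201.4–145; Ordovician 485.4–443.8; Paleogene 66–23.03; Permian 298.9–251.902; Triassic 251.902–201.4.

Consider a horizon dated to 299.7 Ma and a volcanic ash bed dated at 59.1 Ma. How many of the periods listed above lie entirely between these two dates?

4

The older date is 299.7 Ma and the younger is 59.1 Ma.
Periods with start < 299.7 and end > 59.1 Ma: Permian (298.9–251.902), Triassic (251.902–201.4), Jurassic (201.4–145), Cretaceous (145–66).
That is 4 complete periods.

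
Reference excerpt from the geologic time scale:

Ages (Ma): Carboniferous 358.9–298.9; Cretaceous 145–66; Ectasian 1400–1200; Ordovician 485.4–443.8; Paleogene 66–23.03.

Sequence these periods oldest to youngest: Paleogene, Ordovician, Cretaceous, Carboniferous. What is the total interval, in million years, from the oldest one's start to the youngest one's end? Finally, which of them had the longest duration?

Ordovician, Carboniferous, Cretaceous, Paleogene; total span 462.37 Myr; longest is Cretaceous

Start ages (Ma): Ordovician 485.4, Carboniferous 358.9, Cretaceous 145, Paleogene 66.
Ordered oldest to youngest: Ordovician, Carboniferous, Cretaceous, Paleogene.
Span = 485.4 − 23.03 = 462.37 Myr.
Durations: Cretaceous 79, Ordovician 41.6, Carboniferous 60, Paleogene 42.97 → longest is Cretaceous (79 Myr).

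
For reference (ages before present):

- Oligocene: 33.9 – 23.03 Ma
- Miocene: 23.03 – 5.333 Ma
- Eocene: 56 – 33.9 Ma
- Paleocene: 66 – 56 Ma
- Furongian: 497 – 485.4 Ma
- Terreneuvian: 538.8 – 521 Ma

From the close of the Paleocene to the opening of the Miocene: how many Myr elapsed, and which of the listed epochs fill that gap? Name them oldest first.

The Paleocene closes at 56 Ma and the Miocene opens at 23.03 Ma, so the interval is 56 − 23.03 = 32.97 Myr.
An epoch fits inside if it starts at or after 56 Ma and ends at or before 23.03 Ma; oldest first that gives Eocene, Oligocene.

32.97 million years; Eocene, Oligocene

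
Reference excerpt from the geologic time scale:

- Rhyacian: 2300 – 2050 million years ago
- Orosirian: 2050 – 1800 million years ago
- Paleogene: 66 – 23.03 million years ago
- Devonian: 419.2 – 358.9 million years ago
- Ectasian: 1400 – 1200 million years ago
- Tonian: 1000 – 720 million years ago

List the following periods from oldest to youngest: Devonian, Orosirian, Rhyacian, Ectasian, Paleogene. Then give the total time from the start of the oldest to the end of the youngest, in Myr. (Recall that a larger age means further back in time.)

Rhyacian, Orosirian, Ectasian, Devonian, Paleogene; total span 2276.97 Myr

From the excerpt: Devonian 419.2–358.9; Orosirian 2050–1800; Rhyacian 2300–2050; Ectasian 1400–1200; Paleogene 66–23.03 (Ma).
Larger Ma is earlier, so the oldest is Rhyacian and the youngest is Paleogene; oldest to youngest: Rhyacian, Orosirian, Ectasian, Devonian, Paleogene.
Oldest start 2300 minus youngest end 23.03 gives 2276.97 Myr overall.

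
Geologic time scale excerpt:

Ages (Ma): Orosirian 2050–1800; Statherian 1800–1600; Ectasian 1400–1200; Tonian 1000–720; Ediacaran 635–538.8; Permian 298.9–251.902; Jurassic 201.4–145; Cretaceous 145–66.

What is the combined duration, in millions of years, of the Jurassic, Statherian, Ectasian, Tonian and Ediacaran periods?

Duration is start − end for each: (201.4 − 145) + (1800 − 1600) + (1400 − 1200) + (1000 − 720) + (635 − 538.8).
That is 56.4 + 200 + 200 + 280 + 96.2, which totals 832.6 million years.

832.6 million years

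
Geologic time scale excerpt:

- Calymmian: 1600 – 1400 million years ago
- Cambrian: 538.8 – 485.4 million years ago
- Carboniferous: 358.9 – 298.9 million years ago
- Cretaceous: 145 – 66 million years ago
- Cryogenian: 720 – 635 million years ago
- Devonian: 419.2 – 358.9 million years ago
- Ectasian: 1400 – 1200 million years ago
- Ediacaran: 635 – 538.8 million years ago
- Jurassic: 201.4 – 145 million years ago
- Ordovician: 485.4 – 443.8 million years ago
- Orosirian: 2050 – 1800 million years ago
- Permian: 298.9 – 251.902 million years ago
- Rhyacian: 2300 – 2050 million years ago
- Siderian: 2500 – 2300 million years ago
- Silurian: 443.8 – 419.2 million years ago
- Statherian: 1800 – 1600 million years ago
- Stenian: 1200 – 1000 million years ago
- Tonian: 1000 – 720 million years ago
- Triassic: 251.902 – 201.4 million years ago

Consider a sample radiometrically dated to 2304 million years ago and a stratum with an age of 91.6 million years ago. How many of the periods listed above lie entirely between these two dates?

17

2304 Ma sits inside the Siderian (2500–2300) and 91.6 Ma inside the Cretaceous (145–66); neither of those is wholly between the two dates.
The listed periods lying completely between them are Rhyacian, Orosirian, Statherian, Calymmian, Ectasian, Stenian, Tonian, Cryogenian, Ediacaran, Cambrian, Ordovician, Silurian, Devonian, Carboniferous, Permian, Triassic, Jurassic — 17 in all.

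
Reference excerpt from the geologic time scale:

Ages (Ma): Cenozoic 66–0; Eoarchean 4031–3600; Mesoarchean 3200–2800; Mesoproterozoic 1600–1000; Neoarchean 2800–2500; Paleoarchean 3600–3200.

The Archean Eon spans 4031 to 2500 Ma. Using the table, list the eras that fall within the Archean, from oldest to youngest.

Eoarchean, Paleoarchean, Mesoarchean, Neoarchean

Eras with both bounds inside 4031–2500 Ma: Eoarchean (4031–3600), Paleoarchean (3600–3200), Mesoarchean (3200–2800), Neoarchean (2800–2500).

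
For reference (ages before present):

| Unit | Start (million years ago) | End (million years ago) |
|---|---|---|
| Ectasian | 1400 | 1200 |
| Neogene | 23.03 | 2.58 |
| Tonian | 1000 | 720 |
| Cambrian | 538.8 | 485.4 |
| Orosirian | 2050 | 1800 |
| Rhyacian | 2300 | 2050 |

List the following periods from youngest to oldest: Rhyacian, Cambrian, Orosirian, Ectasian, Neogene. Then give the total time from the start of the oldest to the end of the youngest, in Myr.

Start ages (Ma): Rhyacian 2300, Orosirian 2050, Ectasian 1400, Cambrian 538.8, Neogene 23.03.
Ordered youngest to oldest: Neogene, Cambrian, Ectasian, Orosirian, Rhyacian.
Span = 2300 − 2.58 = 2297.42 Myr.

Neogene → Cambrian → Ectasian → Orosirian → Rhyacian; total span 2297.42 Myr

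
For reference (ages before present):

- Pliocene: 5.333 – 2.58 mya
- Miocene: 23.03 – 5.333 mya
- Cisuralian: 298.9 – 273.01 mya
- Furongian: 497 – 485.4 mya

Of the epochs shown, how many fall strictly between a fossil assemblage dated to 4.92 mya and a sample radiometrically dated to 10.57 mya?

Checking each listed span, none has both start < 10.57 Ma and end > 4.92 Ma — every epoch straddles one of the two dates or lies outside them — so the count is 0.

0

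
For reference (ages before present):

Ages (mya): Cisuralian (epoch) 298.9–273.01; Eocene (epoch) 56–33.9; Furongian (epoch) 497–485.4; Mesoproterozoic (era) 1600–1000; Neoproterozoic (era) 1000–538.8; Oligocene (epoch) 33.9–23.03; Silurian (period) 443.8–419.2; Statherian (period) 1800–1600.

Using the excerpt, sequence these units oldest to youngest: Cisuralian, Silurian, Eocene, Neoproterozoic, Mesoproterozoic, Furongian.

Sorting by start age (descending Ma, since larger Ma = older): Mesoproterozoic start 1600, Neoproterozoic start 1000, Furongian start 497, Silurian start 443.8, Cisuralian start 298.9, Eocene start 56.

Mesoproterozoic, Neoproterozoic, Furongian, Silurian, Cisuralian, Eocene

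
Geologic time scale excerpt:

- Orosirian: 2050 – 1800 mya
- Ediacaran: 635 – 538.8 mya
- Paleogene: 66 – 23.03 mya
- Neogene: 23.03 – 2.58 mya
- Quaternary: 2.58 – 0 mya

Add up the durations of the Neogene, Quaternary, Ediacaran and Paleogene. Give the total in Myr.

Duration is start − end for each: (23.03 − 2.58) + (2.58 − 0) + (635 − 538.8) + (66 − 23.03).
That is 20.45 + 2.58 + 96.2 + 42.97, which totals 162.2 million years.

162.2 million years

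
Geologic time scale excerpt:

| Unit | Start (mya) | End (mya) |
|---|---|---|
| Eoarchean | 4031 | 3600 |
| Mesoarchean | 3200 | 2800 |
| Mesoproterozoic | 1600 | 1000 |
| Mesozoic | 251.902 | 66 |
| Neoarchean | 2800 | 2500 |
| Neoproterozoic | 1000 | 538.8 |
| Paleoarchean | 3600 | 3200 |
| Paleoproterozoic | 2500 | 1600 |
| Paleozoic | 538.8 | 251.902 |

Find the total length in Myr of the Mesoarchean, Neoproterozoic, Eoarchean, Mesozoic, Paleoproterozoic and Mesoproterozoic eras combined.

Duration is start − end for each: (3200 − 2800) + (1000 − 538.8) + (4031 − 3600) + (251.902 − 66) + (2500 − 1600) + (1600 − 1000).
That is 400 + 461.2 + 431 + 185.902 + 900 + 600, which totals 2978.102 million years.

2978.102 million years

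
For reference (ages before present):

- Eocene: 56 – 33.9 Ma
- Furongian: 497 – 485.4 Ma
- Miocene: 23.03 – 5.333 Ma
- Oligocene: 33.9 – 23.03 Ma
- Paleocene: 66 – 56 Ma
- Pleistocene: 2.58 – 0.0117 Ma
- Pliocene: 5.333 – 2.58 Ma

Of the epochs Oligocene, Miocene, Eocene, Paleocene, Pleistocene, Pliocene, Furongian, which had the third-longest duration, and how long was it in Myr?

Furongian, 11.6 million years

Durations: Oligocene 10.87; Miocene 17.697; Eocene 22.1; Paleocene 10; Pleistocene 2.5683; Pliocene 2.753; Furongian 11.6 Myr.
Sorted longest-first: Eocene (22.1), Miocene (17.697), Furongian (11.6), Oligocene (10.87), Paleocene (10), Pliocene (2.753), Pleistocene (2.5683).
The third longest is Furongian at 11.6 Myr.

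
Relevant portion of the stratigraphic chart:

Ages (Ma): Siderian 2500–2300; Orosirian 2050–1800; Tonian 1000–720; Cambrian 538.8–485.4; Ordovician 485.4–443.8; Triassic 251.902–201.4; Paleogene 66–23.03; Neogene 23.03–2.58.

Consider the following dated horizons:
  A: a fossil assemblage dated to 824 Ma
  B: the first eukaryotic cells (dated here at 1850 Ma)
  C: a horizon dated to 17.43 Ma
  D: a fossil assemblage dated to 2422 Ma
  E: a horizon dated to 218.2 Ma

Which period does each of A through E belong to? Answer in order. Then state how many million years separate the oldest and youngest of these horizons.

A: 824 Ma lies in 1000–720 Ma, so Tonian.
B: 1850 Ma lies in 2050–1800 Ma, so Orosirian.
C: 17.43 Ma lies in 23.03–2.58 Ma, so Neogene.
D: 2422 Ma lies in 2500–2300 Ma, so Siderian.
E: 218.2 Ma lies in 251.902–201.4 Ma, so Triassic.
Oldest = 2422 Ma, youngest = 17.43 Ma → span 2404.57 Myr.

A — Tonian; B — Orosirian; C — Neogene; D — Siderian; E — Triassic; span 2404.57 million years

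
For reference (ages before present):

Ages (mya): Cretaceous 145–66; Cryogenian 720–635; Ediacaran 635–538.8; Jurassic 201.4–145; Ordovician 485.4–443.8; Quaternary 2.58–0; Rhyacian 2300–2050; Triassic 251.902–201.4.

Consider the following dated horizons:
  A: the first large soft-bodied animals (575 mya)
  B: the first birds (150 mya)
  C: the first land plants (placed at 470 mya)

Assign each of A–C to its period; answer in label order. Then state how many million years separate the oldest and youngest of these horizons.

A — Ediacaran; B — Jurassic; C — Ordovician; span 425 million years

Match each age against the start–end ranges in the excerpt: A = 575 Ma → Ediacaran (635–538.8); B = 150 Ma → Jurassic (201.4–145); C = 470 Ma → Ordovician (485.4–443.8).
The largest age is 575 Ma and the smallest is 150 Ma; their difference is 425 Myr.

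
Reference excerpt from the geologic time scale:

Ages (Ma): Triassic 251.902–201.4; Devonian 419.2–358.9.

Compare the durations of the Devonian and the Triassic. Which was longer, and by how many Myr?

Devonian: 419.2 − 358.9 = 60.3 Myr.
Triassic: 251.902 − 201.4 = 50.502 Myr.
Difference: 60.3 − 50.502 = 9.798 Myr, so the Devonian was longer.

Devonian, by 9.798 million years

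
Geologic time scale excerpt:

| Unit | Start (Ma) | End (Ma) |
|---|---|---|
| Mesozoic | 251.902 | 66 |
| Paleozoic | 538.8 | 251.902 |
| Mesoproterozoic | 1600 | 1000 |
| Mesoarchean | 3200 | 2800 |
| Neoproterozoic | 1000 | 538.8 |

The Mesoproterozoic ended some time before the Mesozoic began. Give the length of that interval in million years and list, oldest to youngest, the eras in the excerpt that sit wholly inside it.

748.098 million years; Neoproterozoic, Paleozoic

End of Mesoproterozoic = 1000 Ma; start of Mesozoic = 251.902 Ma.
Gap = 1000 − 251.902 = 748.098 Myr.
Eras wholly inside 1000–251.902 Ma: Neoproterozoic (1000–538.8), Paleozoic (538.8–251.902).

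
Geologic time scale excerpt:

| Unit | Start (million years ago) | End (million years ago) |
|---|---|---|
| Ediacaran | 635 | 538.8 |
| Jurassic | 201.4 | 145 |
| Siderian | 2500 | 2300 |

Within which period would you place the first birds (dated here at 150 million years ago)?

Jurassic

150 Ma lies between 201.4 and 145 Ma, so it falls in the Jurassic.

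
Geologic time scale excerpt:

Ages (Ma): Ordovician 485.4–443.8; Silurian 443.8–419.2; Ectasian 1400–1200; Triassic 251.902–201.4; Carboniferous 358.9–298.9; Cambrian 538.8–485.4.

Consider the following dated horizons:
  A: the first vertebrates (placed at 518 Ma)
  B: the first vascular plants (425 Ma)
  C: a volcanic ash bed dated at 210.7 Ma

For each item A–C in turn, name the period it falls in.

A: 518 Ma lies in 538.8–485.4 Ma, so Cambrian.
B: 425 Ma lies in 443.8–419.2 Ma, so Silurian.
C: 210.7 Ma lies in 251.902–201.4 Ma, so Triassic.

A — Cambrian; B — Silurian; C — Triassic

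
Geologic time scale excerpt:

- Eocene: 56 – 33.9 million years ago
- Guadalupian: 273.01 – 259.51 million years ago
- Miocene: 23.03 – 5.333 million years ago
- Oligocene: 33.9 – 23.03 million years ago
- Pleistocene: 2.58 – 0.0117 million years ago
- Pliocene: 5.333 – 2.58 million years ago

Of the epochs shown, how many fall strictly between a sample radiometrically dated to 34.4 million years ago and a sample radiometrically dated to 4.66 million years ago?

34.4 Ma sits inside the Eocene (56–33.9) and 4.66 Ma inside the Pliocene (5.333–2.58); neither of those is wholly between the two dates.
The listed epochs lying completely between them are Oligocene, Miocene — 2 in all.

2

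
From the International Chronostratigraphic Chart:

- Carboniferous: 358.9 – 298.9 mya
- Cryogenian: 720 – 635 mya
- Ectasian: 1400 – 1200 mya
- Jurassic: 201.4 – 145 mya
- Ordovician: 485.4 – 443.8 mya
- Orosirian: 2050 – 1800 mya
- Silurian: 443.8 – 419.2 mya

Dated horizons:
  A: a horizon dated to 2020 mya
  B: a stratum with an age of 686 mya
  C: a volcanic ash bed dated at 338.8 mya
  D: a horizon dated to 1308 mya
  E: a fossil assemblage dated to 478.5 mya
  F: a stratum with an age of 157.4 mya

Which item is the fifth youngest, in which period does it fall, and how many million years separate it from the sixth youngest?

Smaller Ma means younger, so youngest first: F 157.4 < C 338.8 < E 478.5 < B 686 < D 1308 < A 2020.
Counting 5 along gives D (1308 Ma); the excerpt puts that inside the Ectasian, 1400–1200 Ma.
Next in line is A (2020 Ma), and 2020 − 1308 = 712 Myr.

D, in the Ectasian; 712 million years to A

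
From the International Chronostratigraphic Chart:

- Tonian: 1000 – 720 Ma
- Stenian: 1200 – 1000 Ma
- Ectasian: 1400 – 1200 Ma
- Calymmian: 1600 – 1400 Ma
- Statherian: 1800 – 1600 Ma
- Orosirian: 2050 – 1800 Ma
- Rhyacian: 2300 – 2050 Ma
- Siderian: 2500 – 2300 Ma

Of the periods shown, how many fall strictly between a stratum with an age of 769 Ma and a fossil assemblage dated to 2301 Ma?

The older date is 2301 Ma and the younger is 769 Ma.
Periods with start < 2301 and end > 769 Ma: Rhyacian (2300–2050), Orosirian (2050–1800), Statherian (1800–1600), Calymmian (1600–1400), Ectasian (1400–1200), Stenian (1200–1000).
That is 6 complete periods.

6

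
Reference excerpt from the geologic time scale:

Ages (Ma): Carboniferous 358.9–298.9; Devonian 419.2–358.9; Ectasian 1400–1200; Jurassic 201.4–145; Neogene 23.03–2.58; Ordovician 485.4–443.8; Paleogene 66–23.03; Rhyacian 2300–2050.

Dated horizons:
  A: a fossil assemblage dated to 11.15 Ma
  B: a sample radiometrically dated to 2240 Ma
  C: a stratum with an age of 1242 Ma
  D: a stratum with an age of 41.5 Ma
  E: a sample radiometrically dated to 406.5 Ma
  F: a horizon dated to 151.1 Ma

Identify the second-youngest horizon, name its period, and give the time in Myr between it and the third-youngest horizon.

Smaller Ma means younger, so youngest first: A 11.15 < D 41.5 < F 151.1 < E 406.5 < C 1242 < B 2240.
Counting 2 along gives D (41.5 Ma); the excerpt puts that inside the Paleogene, 66–23.03 Ma.
Next in line is F (151.1 Ma), and 151.1 − 41.5 = 109.6 Myr.

D, in the Paleogene; 109.6 million years to F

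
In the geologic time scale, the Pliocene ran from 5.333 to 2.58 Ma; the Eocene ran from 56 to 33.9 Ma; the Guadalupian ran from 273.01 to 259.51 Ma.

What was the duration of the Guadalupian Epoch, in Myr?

13.5 million years

273.01 − 259.51 = 13.5 million years.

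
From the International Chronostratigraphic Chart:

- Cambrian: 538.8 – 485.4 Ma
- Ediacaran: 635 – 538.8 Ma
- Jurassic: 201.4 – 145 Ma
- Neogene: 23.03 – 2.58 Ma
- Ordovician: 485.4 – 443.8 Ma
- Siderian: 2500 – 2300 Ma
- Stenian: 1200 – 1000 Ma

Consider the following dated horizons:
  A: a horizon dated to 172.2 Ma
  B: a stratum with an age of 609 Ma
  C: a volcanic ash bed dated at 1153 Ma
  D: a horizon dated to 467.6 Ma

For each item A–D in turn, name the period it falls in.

Match each age against the start–end ranges in the excerpt: A = 172.2 Ma → Jurassic (201.4–145); B = 609 Ma → Ediacaran (635–538.8); C = 1153 Ma → Stenian (1200–1000); D = 467.6 Ma → Ordovician (485.4–443.8).

A — Jurassic; B — Ediacaran; C — Stenian; D — Ordovician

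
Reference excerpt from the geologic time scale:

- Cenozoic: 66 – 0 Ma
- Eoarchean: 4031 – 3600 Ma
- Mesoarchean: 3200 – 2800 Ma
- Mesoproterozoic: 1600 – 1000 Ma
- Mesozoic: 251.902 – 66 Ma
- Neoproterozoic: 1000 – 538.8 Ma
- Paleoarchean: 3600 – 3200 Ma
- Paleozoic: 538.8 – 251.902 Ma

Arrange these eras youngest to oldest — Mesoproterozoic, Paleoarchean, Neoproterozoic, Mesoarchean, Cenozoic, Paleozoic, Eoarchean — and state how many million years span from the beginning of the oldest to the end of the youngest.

Cenozoic, Paleozoic, Neoproterozoic, Mesoproterozoic, Mesoarchean, Paleoarchean, Eoarchean; total span 4031 Myr

From the excerpt: Mesoproterozoic 1600–1000; Paleoarchean 3600–3200; Neoproterozoic 1000–538.8; Mesoarchean 3200–2800; Cenozoic 66–0; Paleozoic 538.8–251.902; Eoarchean 4031–3600 (Ma).
Larger Ma is earlier, so the oldest is Eoarchean and the youngest is Cenozoic; youngest to oldest: Cenozoic, Paleozoic, Neoproterozoic, Mesoproterozoic, Mesoarchean, Paleoarchean, Eoarchean.
Oldest start 4031 minus youngest end 0 gives 4031 Myr overall.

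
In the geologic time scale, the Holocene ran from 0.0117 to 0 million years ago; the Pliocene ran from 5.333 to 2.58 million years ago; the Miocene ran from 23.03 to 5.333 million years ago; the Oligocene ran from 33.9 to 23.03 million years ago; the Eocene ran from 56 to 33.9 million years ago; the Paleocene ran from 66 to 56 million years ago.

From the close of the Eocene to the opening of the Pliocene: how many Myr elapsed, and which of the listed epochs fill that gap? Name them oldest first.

28.567 million years; Oligocene, Miocene

End of Eocene = 33.9 Ma; start of Pliocene = 5.333 Ma.
Gap = 33.9 − 5.333 = 28.567 Myr.
Epochs wholly inside 33.9–5.333 Ma: Oligocene (33.9–23.03), Miocene (23.03–5.333).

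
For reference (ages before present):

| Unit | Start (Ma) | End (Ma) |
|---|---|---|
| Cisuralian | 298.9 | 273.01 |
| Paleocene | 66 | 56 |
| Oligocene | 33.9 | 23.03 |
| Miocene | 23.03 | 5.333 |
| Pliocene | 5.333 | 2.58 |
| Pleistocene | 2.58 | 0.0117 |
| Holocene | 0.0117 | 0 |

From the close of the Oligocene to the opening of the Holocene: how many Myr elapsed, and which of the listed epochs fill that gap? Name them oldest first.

End of Oligocene = 23.03 Ma; start of Holocene = 0.0117 Ma.
Gap = 23.03 − 0.0117 = 23.0183 Myr.
Epochs wholly inside 23.03–0.0117 Ma: Miocene (23.03–5.333), Pliocene (5.333–2.58), Pleistocene (2.58–0.0117).

23.0183 million years; Miocene, Pliocene, Pleistocene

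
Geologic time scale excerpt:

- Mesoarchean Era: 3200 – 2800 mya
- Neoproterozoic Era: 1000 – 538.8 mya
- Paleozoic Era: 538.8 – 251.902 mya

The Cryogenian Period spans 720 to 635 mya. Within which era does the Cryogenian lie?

Neoproterozoic

The Cryogenian (720–635 Ma) lies entirely within 1000–538.8 Ma, the Neoproterozoic Era.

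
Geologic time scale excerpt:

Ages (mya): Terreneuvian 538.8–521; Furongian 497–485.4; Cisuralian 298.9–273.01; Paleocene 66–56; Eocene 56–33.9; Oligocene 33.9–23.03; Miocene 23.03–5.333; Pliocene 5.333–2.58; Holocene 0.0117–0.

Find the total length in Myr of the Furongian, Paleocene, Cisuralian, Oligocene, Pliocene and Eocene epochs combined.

Each duration: Furongian = 11.6; Paleocene = 10; Cisuralian = 25.89; Oligocene = 10.87; Pliocene = 2.753; Eocene = 22.1.
Sum: 11.6 + 10 + 25.89 + 10.87 + 2.753 + 22.1 = 83.213 Myr.

83.213 million years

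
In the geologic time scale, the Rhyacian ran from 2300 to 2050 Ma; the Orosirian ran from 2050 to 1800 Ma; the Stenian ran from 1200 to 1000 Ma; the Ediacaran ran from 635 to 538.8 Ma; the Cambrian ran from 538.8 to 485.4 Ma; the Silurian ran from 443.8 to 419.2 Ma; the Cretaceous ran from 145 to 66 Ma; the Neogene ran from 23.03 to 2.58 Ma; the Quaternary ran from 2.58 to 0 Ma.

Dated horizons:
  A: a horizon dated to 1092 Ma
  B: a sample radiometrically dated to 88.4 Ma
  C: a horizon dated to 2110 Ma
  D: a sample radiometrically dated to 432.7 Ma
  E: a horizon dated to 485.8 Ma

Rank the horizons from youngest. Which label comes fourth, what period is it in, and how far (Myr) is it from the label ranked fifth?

A, in the Stenian; 1018 million years to C

Sorted youngest-first by Ma: B (88.4), D (432.7), E (485.8), A (1092), C (2110).
The fourth youngest is A at 1092 Ma, which lies in 1200–1000 Ma: the Stenian.
The fifth youngest is C at 2110 Ma; separation = |1092 − 2110| = 1018 Myr.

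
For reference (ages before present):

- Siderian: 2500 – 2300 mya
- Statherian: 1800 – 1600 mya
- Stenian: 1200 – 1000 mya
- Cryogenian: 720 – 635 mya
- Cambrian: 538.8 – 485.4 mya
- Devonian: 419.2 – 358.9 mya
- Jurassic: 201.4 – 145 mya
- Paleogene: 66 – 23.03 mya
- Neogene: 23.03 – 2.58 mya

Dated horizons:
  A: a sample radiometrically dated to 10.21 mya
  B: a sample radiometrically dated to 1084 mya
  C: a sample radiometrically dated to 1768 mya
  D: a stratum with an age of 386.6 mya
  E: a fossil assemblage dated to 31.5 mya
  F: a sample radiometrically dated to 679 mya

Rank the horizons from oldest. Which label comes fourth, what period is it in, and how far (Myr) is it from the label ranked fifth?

Sorted oldest-first by Ma: C (1768), B (1084), F (679), D (386.6), E (31.5), A (10.21).
The fourth oldest is D at 386.6 Ma, which lies in 419.2–358.9 Ma: the Devonian.
The fifth oldest is E at 31.5 Ma; separation = |386.6 − 31.5| = 355.1 Myr.

D, in the Devonian; 355.1 million years to E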